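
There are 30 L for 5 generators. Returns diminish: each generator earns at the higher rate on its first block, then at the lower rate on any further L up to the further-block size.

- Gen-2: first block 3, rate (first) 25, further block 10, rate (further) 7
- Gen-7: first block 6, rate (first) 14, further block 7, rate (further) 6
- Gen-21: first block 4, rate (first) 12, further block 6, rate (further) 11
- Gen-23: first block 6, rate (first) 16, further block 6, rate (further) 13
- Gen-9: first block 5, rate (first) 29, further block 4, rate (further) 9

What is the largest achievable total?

526

Order all 10 blocks by rate: Gen-9/first 29 > Gen-2/first 25 > Gen-23/first 16 > Gen-7/first 14 > Gen-23/second 13 > Gen-21/first 12 > Gen-21/second 11 > Gen-9/second 9 > Gen-2/second 7 > Gen-7/second 6.
Fill Gen-9 first block (5 at 29) → 25 left.
Gen-2/first (25): +3 → 22 left.
Gen-23 first at 16: fill all 6 → 16 left.
Fill Gen-7 first block (6 at 14) → 10 left.
Fill Gen-23 second block (6 at 13) → 4 left.
Gen-21 first at 12: fill all 4 → 0 left.
Total = 29×5 + 25×3 + 16×6 + 14×6 + 13×6 + 12×4 = 526.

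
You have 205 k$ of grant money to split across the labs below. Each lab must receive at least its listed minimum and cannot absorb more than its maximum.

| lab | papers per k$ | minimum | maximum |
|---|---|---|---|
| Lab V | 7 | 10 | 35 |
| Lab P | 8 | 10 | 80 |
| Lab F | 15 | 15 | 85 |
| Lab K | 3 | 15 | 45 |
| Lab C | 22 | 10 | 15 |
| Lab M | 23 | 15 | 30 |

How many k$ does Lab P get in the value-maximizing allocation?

50

Meeting every minimum uses 10+10+15+15+10+15 = 75 k$, leaving 130.
Rank by papers per k$: Lab M 23 > Lab C 22 > Lab F 15 > Lab P 8 > Lab V 7 > Lab K 3.
Lab M takes 15 more to reach its cap of 30 ; 115 left.
Give Lab C 5 more to hit its cap of 15 ; 110 left.
Lab F takes 70 more to reach its cap of 85 ; 40 left.
Lab P has room for 70 more but only 40 remain, so it gets 50.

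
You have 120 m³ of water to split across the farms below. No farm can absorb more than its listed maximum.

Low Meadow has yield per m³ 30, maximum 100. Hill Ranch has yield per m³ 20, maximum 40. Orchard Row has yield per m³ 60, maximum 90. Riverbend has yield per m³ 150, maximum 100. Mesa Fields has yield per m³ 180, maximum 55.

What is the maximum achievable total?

Order the farms by yield per m³: Mesa Fields 180 > Riverbend 150 > Orchard Row 60 > Low Meadow 30 > Hill Ranch 20.
Give Mesa Fields 55 to hit its cap of 55 — 65 left.
Only 65 left; Riverbend takes them to reach 65.
Total = 150×65 + 180×55 = 19650.

19650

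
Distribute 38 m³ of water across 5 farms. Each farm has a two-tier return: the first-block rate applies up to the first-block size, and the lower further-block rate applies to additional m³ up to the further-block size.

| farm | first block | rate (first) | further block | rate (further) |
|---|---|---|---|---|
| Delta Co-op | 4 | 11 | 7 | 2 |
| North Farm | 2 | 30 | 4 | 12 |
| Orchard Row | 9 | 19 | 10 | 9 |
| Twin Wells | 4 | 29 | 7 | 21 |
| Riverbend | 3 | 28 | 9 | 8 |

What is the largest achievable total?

Order all 10 blocks by rate: North Farm/T1 30 > Twin Wells/T1 29 > Riverbend/T1 28 > Twin Wells/T2 21 > Orchard Row/T1 19 > North Farm/T2 12 > Delta Co-op/T1 11 > Orchard Row/T2 9 > Riverbend/T2 8 > Delta Co-op/T2 2.
North Farm T1 at 30: fill all 2 → 36 left.
Twin Wells T1 at 29: fill all 4 → 32 left.
Riverbend T1 at 28: fill all 3 → 29 left.
Twin Wells T2 at 21: fill all 7 → 22 left.
Fill Orchard Row T1 block (9 at 19) → 13 left.
North Farm/T2 (12): +4 → 9 left.
Delta Co-op T1 at 11: fill all 4 → 5 left.
5 remain; put them into Orchard Row T2 at 9.
Total = 30×2 + 29×4 + 28×3 + 21×7 + 19×9 + 12×4 + 11×4 + 9×5 = 715.

715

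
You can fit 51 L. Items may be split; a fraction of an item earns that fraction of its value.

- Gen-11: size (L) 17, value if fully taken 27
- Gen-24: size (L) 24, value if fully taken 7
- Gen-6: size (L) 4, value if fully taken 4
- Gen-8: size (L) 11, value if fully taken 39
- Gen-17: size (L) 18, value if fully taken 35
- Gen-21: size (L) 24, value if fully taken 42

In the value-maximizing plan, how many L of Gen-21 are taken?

22

Best value per unit of size first: Gen-8 39/11≈3.55, Gen-17 35/18≈1.94, Gen-21 42/24≈1.75, Gen-11 27/17≈1.59, Gen-6 4/4≈1, Gen-24 7/24≈0.292.
Gen-8: take in full, 11 L for value 39 — 40 left.
Take all of Gen-17 (18 L, value 35) — 22 L left.
Fill the last 22 L with part of Gen-21: 22/24 of it earns 38.5.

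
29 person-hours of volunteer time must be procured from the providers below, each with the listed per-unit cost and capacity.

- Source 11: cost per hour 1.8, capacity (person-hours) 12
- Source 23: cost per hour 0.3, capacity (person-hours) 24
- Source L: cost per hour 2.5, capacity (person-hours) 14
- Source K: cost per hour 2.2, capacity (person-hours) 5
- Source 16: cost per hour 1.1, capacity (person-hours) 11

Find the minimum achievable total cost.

Cheapest first:
Source 23 (0.3): use full 24 — 5 person-hours to go.
Source 16 at 1.1: take 5 of its 11 — requirement met.
Source 11, Source K, Source L: unused.
Cost = 24×0.3 + 5×1.1 = 12.7.

12.7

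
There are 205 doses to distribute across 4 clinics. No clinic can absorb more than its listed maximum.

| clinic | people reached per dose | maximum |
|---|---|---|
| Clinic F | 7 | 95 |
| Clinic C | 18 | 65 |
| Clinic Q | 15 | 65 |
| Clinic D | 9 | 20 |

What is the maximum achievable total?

2710

Highest people reached per dose first: Clinic C 18 > Clinic Q 15 > Clinic D 9 > Clinic F 7.
Clinic C takes 65 to reach its cap of 65 — 140 left.
Give Clinic Q 65 to hit its cap of 65 — 75 left.
Give Clinic D 20 to hit its cap of 20 — 55 left.
Clinic F: +55 (room for 95) → 55. Pool exhausted.
Total = 7×55 + 18×65 + 15×65 + 9×20 = 2710.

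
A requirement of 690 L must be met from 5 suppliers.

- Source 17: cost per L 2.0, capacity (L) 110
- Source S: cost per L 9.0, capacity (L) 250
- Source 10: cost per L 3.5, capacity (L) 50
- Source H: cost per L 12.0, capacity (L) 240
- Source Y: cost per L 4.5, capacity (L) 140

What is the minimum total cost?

4955

Cheapest first:
Take 110 from Source 17 at 2.0 — need 580 more.
Source 10 (3.5): use full 50 — 530 L to go.
Take 140 from Source Y at 4.5 — need 390 more.
Take 250 from Source S at 9.0 — need 140 more.
Source H at 12.0: take 140 of its 240 — requirement met.
Cost = 110×2.0 + 50×3.5 + 140×4.5 + 250×9.0 + 140×12.0 = 4955.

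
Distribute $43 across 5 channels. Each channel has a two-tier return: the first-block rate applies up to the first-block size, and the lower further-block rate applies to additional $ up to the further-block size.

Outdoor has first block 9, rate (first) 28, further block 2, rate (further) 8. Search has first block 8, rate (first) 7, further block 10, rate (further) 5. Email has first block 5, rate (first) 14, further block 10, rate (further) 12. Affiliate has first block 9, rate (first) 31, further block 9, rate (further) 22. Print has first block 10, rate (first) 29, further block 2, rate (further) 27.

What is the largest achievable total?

Treat each block as its own option and order by rate: Affiliate/tier1 31 > Print/tier1 29 > Outdoor/tier1 28 > Print/tier2 27 > Affiliate/tier2 22 > Email/tier1 14 > Email/tier2 12 > Outdoor/tier2 8 > Search/tier1 7 > Search/tier2 5.
Fill Affiliate tier1 block (9 at 31) ; 34 left.
Print tier1 at 29: fill all 10 ; 24 left.
Outdoor tier1 at 28: fill all 9 ; 15 left.
Print tier2 at 27: fill all 2 ; 13 left.
Affiliate tier2 at 22: fill all 9 ; 4 left.
Email/tier1: +4 of 5 at 14; pool empty.
Total = 31×9 + 29×10 + 28×9 + 27×2 + 22×9 + 14×4 = 1129.

1129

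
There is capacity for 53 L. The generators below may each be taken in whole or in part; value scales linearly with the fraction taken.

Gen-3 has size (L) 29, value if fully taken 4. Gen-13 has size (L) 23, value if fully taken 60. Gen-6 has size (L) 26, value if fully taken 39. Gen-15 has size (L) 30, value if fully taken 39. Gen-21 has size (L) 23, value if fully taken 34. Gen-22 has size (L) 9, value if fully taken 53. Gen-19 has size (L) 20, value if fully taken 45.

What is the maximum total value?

159.5

Rank by value-to-size ratio: Gen-22 53/9≈5.89, Gen-13 60/23≈2.61, Gen-19 45/20≈2.25, Gen-6 39/26≈1.5, Gen-21 34/23≈1.48, Gen-15 39/30≈1.3, Gen-3 4/29≈0.138.
Gen-22: take in full, 9 L for value 53 — 44 left.
All 23 L of Gen-13 fit (value 60) — 21 remain.
Take all of Gen-19 (20 L, value 45) — 1 L left.
Only 1 L remain; take 1/26 of Gen-6 for value 39×1/26 = 1.5.
Total value = 159.5.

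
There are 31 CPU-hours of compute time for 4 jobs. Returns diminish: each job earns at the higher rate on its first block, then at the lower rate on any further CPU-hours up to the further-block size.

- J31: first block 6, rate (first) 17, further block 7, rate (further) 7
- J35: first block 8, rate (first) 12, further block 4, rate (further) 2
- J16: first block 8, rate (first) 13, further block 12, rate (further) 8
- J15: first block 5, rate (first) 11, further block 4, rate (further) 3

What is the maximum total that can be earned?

Order all 8 blocks by rate: J31/first 17 > J16/first 13 > J35/first 12 > J15/first 11 > J16/second 8 > J31/second 7 > J15/second 3 > J35/second 2.
J31 first at 17: fill all 6 — 25 left.
Fill J16 first block (8 at 13) — 17 left.
Fill J35 first block (8 at 12) — 9 left.
J15 first at 11: fill all 5 — 4 left.
J16 second at 8: only 4 left, fill 4.
Total = 17×6 + 13×8 + 12×8 + 11×5 + 8×4 = 389.

389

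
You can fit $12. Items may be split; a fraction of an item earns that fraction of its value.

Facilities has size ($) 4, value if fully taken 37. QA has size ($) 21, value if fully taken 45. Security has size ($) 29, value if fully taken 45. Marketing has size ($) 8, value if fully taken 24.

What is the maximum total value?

61

Best value per unit of size first: Facilities 37/4≈9.25, Marketing 24/8≈3, QA 45/21≈2.14, Security 45/29≈1.55.
All 4 $ of Facilities fit (value 37) — 8 remain.
All 8 $ of Marketing fit (value 24) — 0 remain.
Total value = 61.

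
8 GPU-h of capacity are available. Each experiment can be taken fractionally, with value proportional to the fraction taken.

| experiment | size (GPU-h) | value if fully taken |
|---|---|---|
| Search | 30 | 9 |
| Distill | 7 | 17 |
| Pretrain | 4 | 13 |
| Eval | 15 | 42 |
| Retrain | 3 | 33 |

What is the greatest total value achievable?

48.8

Best value per unit of size first: Retrain 33/3≈11, Pretrain 13/4≈3.25, Eval 42/15≈2.8, Distill 17/7≈2.43, Search 9/30≈0.3.
All 3 GPU-h of Retrain fit (value 33) ; 5 remain.
Take all of Pretrain (4 GPU-h, value 13) ; 1 GPU-h left.
Fill the last 1 GPU-h with part of Eval: 1/15 of it earns 2.8.
Total value = 48.8.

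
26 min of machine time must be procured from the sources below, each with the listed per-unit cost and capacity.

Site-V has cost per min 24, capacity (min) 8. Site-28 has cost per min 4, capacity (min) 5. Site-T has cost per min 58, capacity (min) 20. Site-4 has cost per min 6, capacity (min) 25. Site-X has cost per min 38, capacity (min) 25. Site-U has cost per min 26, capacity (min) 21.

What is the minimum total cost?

Cheapest first:
Site-28 (4): use full 5 — 21 min to go.
Site-4 at 6: take 21 of its 25 — requirement met.
Site-V, Site-U, Site-X, Site-T: unused.
Cost = 5×4 + 21×6 = 146.

146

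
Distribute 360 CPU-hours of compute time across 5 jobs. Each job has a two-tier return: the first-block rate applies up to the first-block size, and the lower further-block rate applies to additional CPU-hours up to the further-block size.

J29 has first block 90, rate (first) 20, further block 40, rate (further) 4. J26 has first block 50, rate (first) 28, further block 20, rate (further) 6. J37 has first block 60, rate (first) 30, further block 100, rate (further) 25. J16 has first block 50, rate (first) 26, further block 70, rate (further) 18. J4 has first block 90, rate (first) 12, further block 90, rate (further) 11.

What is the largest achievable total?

8980

Order all 10 blocks by rate: J37/T1 30 > J26/T1 28 > J16/T1 26 > J37/T2 25 > J29/T1 20 > J16/T2 18 > J4/T1 12 > J4/T2 11 > J26/T2 6 > J29/T2 4.
Fill J37 T1 block (60 at 30) — 300 left.
Fill J26 T1 block (50 at 28) — 250 left.
J16 T1 at 26: fill all 50 — 200 left.
J37 T2 at 25: fill all 100 — 100 left.
Fill J29 T1 block (90 at 20) — 10 left.
J16 T2 at 18: only 10 left, fill 10.
Total = 30×60 + 28×50 + 26×50 + 25×100 + 20×90 + 18×10 = 8980.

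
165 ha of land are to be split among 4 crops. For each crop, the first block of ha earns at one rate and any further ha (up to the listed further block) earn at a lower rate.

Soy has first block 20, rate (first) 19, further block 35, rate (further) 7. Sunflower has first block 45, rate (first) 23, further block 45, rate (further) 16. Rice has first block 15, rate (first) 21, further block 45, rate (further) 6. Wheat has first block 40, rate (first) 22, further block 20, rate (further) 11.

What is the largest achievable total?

Order all 8 blocks by rate: Sunflower/first 23 > Wheat/first 22 > Rice/first 21 > Soy/first 19 > Sunflower/second 16 > Wheat/second 11 > Soy/second 7 > Rice/second 6.
Sunflower first at 23: fill all 45 → 120 left.
Wheat/first (22): +40 → 80 left.
Rice/first (21): +15 → 65 left.
Soy first at 19: fill all 20 → 45 left.
Sunflower second at 16: fill all 45 → 0 left.
Total = 23×45 + 22×40 + 21×15 + 19×20 + 16×45 = 3330.

3330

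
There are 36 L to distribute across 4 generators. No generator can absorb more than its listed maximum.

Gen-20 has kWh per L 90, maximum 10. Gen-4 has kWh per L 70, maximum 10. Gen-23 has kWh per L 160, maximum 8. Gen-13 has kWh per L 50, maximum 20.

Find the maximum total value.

3280

Order the generators by kWh per L: Gen-23 160 > Gen-20 90 > Gen-4 70 > Gen-13 50.
Gen-23: +8 to 8 (cap) ; 28 left.
Gen-20 takes 10 to reach its cap of 10 ; 18 left.
Gen-4 takes 10 to reach its cap of 10 ; 8 left.
Gen-13 has room for 20 but only 8 remain, so it gets 8.
Total = 90×10 + 70×10 + 160×8 + 50×8 = 3280.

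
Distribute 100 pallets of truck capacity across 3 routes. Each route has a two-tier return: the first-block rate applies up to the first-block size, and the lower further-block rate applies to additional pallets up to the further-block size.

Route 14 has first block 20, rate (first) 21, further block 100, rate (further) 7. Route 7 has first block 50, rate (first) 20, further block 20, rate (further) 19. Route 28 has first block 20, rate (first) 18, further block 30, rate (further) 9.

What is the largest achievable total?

Rank every tier by rate: Route 14/first 21 > Route 7/first 20 > Route 7/second 19 > Route 28/first 18 > Route 28/second 9 > Route 14/second 7.
Route 14/first (21): +20 — 80 left.
Fill Route 7 first block (50 at 20) — 30 left.
Fill Route 7 second block (20 at 19) — 10 left.
Route 28 first at 18: only 10 left, fill 10.
Total = 21×20 + 20×50 + 19×20 + 18×10 = 1980.

1980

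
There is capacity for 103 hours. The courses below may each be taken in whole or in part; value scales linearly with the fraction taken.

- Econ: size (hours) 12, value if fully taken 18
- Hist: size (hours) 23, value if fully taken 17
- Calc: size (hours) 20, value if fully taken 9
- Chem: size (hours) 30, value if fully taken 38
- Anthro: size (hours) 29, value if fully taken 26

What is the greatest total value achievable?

103.05

Rank by value-to-size ratio: Econ 18/12≈1.5, Chem 38/30≈1.27, Anthro 26/29≈0.897, Hist 17/23≈0.739, Calc 9/20≈0.45.
All 12 hours of Econ fit (value 18) → 91 remain.
Take all of Chem (30 hours, value 38) → 61 hours left.
Anthro: take in full, 29 hours for value 26 → 32 left.
All 23 hours of Hist fit (value 17) → 9 remain.
Fill the last 9 hours with part of Calc: 9/20 of it earns 4.05.
Total value = 103.05.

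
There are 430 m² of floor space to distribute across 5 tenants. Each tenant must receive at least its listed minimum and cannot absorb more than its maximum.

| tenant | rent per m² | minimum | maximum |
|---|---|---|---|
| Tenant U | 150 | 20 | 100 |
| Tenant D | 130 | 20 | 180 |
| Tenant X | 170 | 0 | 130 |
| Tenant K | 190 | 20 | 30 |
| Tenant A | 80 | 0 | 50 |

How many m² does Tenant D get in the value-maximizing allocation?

170

Meeting every minimum uses 20+20+0+20+0 = 60 m², leaving 370.
Order the tenants by rent per m²: Tenant K 190 > Tenant X 170 > Tenant U 150 > Tenant D 130 > Tenant A 80.
Give Tenant K 10 more to hit its cap of 30 — 360 left.
Tenant X takes 130 more to reach its cap of 130 — 230 left.
Tenant U takes 80 more to reach its cap of 100 — 150 left.
Only 150 left; Tenant D takes them to reach 170.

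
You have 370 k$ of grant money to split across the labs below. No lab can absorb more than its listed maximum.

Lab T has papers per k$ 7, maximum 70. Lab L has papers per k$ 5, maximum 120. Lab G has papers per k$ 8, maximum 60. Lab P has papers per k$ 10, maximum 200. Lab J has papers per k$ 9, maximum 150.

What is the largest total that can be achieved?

Order the labs by papers per k$: Lab P 10 > Lab J 9 > Lab G 8 > Lab T 7 > Lab L 5.
Lab P: +200 to 200 (cap) → 170 left.
Lab J takes 150 to reach its cap of 150 → 20 left.
Lab G: +20 (room for 60) → 20. Pool exhausted.
Total = 8×20 + 10×200 + 9×150 = 3510.

3510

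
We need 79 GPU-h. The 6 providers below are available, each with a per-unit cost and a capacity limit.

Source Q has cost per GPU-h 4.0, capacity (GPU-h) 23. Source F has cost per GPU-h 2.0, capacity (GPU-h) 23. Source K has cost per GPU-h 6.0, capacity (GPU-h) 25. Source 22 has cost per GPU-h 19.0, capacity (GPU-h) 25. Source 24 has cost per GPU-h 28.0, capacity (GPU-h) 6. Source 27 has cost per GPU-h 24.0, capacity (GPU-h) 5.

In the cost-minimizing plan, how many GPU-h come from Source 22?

8

Cheapest first:
Source F (2.0): use full 23 → 56 GPU-h to go.
Source Q (4.0): use full 23 → 33 GPU-h to go.
Take 25 from Source K at 6.0 → need 8 more.
Source 22 (19.0): take the remaining 8 → done.
Source 27, Source 24: unused.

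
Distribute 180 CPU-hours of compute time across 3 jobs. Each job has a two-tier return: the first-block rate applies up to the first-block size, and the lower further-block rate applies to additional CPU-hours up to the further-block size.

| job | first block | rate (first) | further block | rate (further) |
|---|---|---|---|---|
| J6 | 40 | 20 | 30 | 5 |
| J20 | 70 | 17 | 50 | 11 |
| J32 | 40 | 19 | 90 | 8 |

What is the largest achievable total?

Order all 6 blocks by rate: J6/T1 20 > J32/T1 19 > J20/T1 17 > J20/T2 11 > J32/T2 8 > J6/T2 5.
Fill J6 T1 block (40 at 20) → 140 left.
J32 T1 at 19: fill all 40 → 100 left.
Fill J20 T1 block (70 at 17) → 30 left.
J20/T2: +30 of 50 at 11; pool empty.
Total = 20×40 + 19×40 + 17×70 + 11×30 = 3080.

3080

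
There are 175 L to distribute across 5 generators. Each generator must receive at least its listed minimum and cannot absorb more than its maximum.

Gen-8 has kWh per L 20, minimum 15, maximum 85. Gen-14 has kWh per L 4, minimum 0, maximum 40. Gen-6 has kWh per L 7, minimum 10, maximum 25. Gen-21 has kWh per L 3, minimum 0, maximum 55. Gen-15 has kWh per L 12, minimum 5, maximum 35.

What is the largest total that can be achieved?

2415

Meeting every minimum uses 15+0+10+0+5 = 30 L, leaving 145.
Highest kWh per L first: Gen-8 20 > Gen-15 12 > Gen-6 7 > Gen-14 4 > Gen-21 3.
Give Gen-8 70 more to hit its cap of 85 — 75 left.
Give Gen-15 30 more to hit its cap of 35 — 45 left.
Gen-6 takes 15 more to reach its cap of 25 — 30 left.
Only 30 left; Gen-14 takes them to reach 30.
Total = 20×85 + 4×30 + 7×25 + 12×35 = 2415.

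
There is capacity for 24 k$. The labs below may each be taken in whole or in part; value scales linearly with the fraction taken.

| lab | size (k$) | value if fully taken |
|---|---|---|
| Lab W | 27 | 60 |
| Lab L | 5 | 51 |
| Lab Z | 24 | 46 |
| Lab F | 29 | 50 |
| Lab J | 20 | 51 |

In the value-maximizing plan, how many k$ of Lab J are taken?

19

Rank by value-to-size ratio: Lab L 51/5≈10.2, Lab J 51/20≈2.55, Lab W 60/27≈2.22, Lab Z 46/24≈1.92, Lab F 50/29≈1.72.
Lab L: take in full, 5 k$ for value 51 — 19 left.
Fill the last 19 k$ with part of Lab J: 19/20 of it earns 48.45.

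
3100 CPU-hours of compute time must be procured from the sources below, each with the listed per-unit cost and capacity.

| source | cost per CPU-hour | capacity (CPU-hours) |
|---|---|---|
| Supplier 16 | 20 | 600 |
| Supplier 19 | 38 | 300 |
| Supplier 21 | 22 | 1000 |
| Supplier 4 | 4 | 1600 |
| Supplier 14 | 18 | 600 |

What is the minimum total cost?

35800

Cheapest first:
Supplier 4 at 4: take all 1600 CPU-hours — 1500 still needed.
Supplier 14 (18): use full 600 — 900 CPU-hours to go.
Take 600 from Supplier 16 at 20 — need 300 more.
Supplier 21 at 22: take 300 of its 1000 — requirement met.
Supplier 19: unused.
Cost = 1600×4 + 600×18 + 600×20 + 300×22 = 35800.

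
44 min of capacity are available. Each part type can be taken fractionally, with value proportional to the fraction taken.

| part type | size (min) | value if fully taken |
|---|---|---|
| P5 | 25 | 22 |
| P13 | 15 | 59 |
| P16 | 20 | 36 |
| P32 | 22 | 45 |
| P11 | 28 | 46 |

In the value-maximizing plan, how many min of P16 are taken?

7

Rank by value-to-size ratio: P13 59/15≈3.93, P32 45/22≈2.05, P16 36/20≈1.8, P11 46/28≈1.64, P5 22/25≈0.88.
P13: take in full, 15 min for value 59 → 29 left.
Take all of P32 (22 min, value 45) → 7 min left.
Only 7 min remain; take 7/20 of P16 for value 36×7/20 = 12.6.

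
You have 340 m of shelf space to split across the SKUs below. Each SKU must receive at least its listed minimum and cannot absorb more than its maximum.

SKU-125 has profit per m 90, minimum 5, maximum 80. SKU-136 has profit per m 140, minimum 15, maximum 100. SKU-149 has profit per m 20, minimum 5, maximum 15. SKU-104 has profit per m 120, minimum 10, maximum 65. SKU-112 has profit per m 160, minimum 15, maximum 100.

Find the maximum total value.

Meeting every minimum uses 5+15+5+10+15 = 50 m, leaving 290.
Highest profit per m first: SKU-112 160 > SKU-136 140 > SKU-104 120 > SKU-125 90 > SKU-149 20.
SKU-112: +85 to 100 (cap) → 205 left.
SKU-136 takes 85 more to reach its cap of 100 → 120 left.
Give SKU-104 55 more to hit its cap of 65 → 65 left.
Only 65 left; SKU-125 takes them to reach 70.
Total = 90×70 + 140×100 + 20×5 + 120×65 + 160×100 = 44200.

44200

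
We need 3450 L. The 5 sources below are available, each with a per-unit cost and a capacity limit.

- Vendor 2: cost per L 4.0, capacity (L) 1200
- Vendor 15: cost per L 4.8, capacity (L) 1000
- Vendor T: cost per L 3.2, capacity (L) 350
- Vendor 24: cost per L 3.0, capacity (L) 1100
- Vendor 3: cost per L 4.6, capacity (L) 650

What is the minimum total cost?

Use sources in increasing cost order.
Take 1100 from Vendor 24 at 3.0 → need 2350 more.
Vendor T (3.2): use full 350 → 2000 L to go.
Take 1200 from Vendor 2 at 4.0 → need 800 more.
Vendor 3 (4.6): use full 650 → 150 L to go.
Take 150 from Vendor 15 at 4.8 to finish.
Cost = 1100×3.0 + 350×3.2 + 1200×4.0 + 650×4.6 + 150×4.8 = 12930.

12930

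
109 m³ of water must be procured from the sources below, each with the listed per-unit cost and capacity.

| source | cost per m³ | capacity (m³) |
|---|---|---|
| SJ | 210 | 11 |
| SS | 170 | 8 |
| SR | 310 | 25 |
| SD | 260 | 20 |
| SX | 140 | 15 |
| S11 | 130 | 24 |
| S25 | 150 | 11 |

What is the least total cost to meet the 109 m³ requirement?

21940

Fill from the cheapest source first.
S11 at 130: take all 24 m³ → 85 still needed.
SX (140): use full 15 → 70 m³ to go.
Take 11 from S25 at 150 → need 59 more.
SS at 170: take all 8 m³ → 51 still needed.
SJ (210): use full 11 → 40 m³ to go.
Take 20 from SD at 260 → need 20 more.
Take 20 from SR at 310 to finish.
Cost = 24×130 + 15×140 + 11×150 + 8×170 + 11×210 + 20×260 + 20×310 = 21940.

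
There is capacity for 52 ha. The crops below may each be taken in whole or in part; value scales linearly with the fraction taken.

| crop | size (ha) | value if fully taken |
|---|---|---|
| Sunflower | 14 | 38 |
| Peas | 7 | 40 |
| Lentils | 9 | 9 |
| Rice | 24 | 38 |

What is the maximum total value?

Rank by value-to-size ratio: Peas 40/7≈5.71, Sunflower 38/14≈2.71, Rice 38/24≈1.58, Lentils 9/9≈1.
Peas: take in full, 7 ha for value 40 → 45 left.
Sunflower: take in full, 14 ha for value 38 → 31 left.
All 24 ha of Rice fit (value 38) → 7 remain.
Fill the last 7 ha with part of Lentils: 7/9 of it earns 7.
Total value = 123.

123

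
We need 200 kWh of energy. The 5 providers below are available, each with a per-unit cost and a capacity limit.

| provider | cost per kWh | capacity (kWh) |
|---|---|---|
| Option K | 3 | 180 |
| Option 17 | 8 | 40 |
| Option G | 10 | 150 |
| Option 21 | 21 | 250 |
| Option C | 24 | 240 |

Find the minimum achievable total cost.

Fill from the cheapest provider first.
Option K (3): use full 180 → 20 kWh to go.
Take 20 from Option 17 at 8 to finish.
Option G, Option 21, Option C: unused.
Cost = 180×3 + 20×8 = 700.

700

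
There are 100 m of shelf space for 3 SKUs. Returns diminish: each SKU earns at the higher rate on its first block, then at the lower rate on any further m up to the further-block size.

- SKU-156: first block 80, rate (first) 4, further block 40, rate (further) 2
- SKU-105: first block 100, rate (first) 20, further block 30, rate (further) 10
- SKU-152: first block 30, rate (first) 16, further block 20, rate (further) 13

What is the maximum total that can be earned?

2000

Order all 6 blocks by rate: SKU-105/T1 20 > SKU-152/T1 16 > SKU-152/T2 13 > SKU-105/T2 10 > SKU-156/T1 4 > SKU-156/T2 2.
Fill SKU-105 T1 block (100 at 20) → 0 left.
Total = 20×100 = 2000.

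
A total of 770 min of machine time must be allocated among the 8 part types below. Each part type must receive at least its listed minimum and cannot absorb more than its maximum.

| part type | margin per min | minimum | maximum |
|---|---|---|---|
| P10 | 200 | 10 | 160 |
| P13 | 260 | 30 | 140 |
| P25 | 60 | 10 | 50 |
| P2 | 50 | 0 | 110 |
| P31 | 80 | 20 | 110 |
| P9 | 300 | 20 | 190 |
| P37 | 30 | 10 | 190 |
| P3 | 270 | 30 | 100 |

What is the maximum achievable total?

165000

Meeting every minimum uses 10+30+10+0+20+20+10+30 = 130 min, leaving 640.
Highest margin per min first: P9 300 > P3 270 > P13 260 > P10 200 > P31 80 > P25 60 > P2 50 > P37 30.
P9: +170 to 190 (cap) → 470 left.
Give P3 70 more to hit its cap of 100 → 400 left.
Give P13 110 more to hit its cap of 140 → 290 left.
Give P10 150 more to hit its cap of 160 → 140 left.
P31: +90 to 110 (cap) → 50 left.
P25: +40 to 50 (cap) → 10 left.
P2 has room for 110 more but only 10 remain, so it gets 10.
Total = 200×160 + 260×140 + 60×50 + 50×10 + 80×110 + 300×190 + 30×10 + 270×100 = 165000.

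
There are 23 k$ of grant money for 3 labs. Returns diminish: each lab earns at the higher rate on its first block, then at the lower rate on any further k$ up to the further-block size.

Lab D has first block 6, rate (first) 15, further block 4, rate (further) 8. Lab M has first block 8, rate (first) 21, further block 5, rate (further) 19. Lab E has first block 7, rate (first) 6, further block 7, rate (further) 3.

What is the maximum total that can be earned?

Treat each block as its own option and order by rate: Lab M/first 21 > Lab M/second 19 > Lab D/first 15 > Lab D/second 8 > Lab E/first 6 > Lab E/second 3.
Lab M/first (21): +8 — 15 left.
Lab M second at 19: fill all 5 — 10 left.
Lab D first at 15: fill all 6 — 4 left.
Lab D second at 8: fill all 4 — 0 left.
Total = 21×8 + 19×5 + 15×6 + 8×4 = 385.

385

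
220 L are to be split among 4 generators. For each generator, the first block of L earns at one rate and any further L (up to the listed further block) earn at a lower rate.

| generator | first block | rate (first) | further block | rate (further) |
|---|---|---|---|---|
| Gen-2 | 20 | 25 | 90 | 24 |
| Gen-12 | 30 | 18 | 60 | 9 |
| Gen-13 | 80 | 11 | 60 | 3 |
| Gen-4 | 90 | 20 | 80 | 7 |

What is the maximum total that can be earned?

Rank every tier by rate: Gen-2/first 25 > Gen-2/second 24 > Gen-4/first 20 > Gen-12/first 18 > Gen-13/first 11 > Gen-12/second 9 > Gen-4/second 7 > Gen-13/second 3.
Gen-2 first at 25: fill all 20 ; 200 left.
Gen-2 second at 24: fill all 90 ; 110 left.
Gen-4 first at 20: fill all 90 ; 20 left.
20 remain; put them into Gen-12 first at 18.
Total = 25×20 + 24×90 + 20×90 + 18×20 = 4820.

4820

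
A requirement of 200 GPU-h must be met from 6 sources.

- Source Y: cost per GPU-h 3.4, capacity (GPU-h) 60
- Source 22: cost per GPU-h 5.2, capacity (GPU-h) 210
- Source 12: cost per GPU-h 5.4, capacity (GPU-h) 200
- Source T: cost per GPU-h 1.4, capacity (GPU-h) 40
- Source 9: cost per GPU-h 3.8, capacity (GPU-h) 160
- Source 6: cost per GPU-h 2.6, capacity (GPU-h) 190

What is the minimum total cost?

472

Use sources in increasing cost order.
Take 40 from Source T at 1.4 ; need 160 more.
Take 160 from Source 6 at 2.6 to finish.
Source Y, Source 9, Source 22, Source 12: unused.
Cost = 40×1.4 + 160×2.6 = 472.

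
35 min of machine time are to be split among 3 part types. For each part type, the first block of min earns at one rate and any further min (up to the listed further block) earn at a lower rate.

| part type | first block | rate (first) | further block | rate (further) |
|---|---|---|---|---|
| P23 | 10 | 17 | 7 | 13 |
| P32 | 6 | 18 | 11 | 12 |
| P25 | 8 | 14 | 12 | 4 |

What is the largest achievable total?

529

Rank every tier by rate: P32/first 18 > P23/first 17 > P25/first 14 > P23/second 13 > P32/second 12 > P25/second 4.
P32/first (18): +6 ; 29 left.
P23 first at 17: fill all 10 ; 19 left.
P25 first at 14: fill all 8 ; 11 left.
Fill P23 second block (7 at 13) ; 4 left.
P32/second: +4 of 11 at 12; pool empty.
Total = 18×6 + 17×10 + 14×8 + 13×7 + 12×4 = 529.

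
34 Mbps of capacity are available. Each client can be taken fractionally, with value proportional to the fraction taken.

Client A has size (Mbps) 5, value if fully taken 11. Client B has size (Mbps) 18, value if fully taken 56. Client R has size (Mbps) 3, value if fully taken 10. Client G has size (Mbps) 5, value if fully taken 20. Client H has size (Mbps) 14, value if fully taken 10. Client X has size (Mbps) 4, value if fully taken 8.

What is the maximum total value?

Rank by value-to-size ratio: Client G 20/5≈4, Client R 10/3≈3.33, Client B 56/18≈3.11, Client A 11/5≈2.2, Client X 8/4≈2, Client H 10/14≈0.714.
All 5 Mbps of Client G fit (value 20) → 29 remain.
Client R: take in full, 3 Mbps for value 10 → 26 left.
Client B: take in full, 18 Mbps for value 56 → 8 left.
All 5 Mbps of Client A fit (value 11) → 3 remain.
Only 3 Mbps remain; take 3/4 of Client X for value 8×3/4 = 6.
Total value = 103.

103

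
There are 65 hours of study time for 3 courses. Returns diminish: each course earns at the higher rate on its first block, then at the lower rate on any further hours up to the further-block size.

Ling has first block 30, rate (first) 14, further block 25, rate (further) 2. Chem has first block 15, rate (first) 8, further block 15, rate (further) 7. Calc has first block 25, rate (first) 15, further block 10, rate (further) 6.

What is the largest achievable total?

875

Rank every tier by rate: Calc/T1 15 > Ling/T1 14 > Chem/T1 8 > Chem/T2 7 > Calc/T2 6 > Ling/T2 2.
Fill Calc T1 block (25 at 15) ; 40 left.
Ling T1 at 14: fill all 30 ; 10 left.
10 remain; put them into Chem T1 at 8.
Total = 15×25 + 14×30 + 8×10 = 875.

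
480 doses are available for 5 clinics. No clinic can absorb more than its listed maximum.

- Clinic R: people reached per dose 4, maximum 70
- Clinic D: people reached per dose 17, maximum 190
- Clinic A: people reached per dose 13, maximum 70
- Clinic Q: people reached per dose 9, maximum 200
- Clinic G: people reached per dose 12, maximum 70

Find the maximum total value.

6330

Order the clinics by people reached per dose: Clinic D 17 > Clinic A 13 > Clinic G 12 > Clinic Q 9 > Clinic R 4.
Clinic D: +190 to 190 (cap) — 290 left.
Clinic A takes 70 to reach its cap of 70 — 220 left.
Clinic G takes 70 to reach its cap of 70 — 150 left.
Only 150 left; Clinic Q takes them to reach 150.
Total = 17×190 + 13×70 + 9×150 + 12×70 = 6330.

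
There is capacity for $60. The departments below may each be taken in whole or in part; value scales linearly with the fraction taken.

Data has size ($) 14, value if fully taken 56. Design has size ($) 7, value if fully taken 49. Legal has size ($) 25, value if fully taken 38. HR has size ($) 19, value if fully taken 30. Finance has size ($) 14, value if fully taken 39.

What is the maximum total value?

183.12

Best value per unit of size first: Design 49/7≈7, Data 56/14≈4, Finance 39/14≈2.79, HR 30/19≈1.58, Legal 38/25≈1.52.
All 7 $ of Design fit (value 49) — 53 remain.
All 14 $ of Data fit (value 56) — 39 remain.
All 14 $ of Finance fit (value 39) — 25 remain.
Take all of HR (19 $, value 30) — 6 $ left.
6 $ left: a 6/25 share of Legal gives 38×6/25 = 9.12.
Total value = 183.12.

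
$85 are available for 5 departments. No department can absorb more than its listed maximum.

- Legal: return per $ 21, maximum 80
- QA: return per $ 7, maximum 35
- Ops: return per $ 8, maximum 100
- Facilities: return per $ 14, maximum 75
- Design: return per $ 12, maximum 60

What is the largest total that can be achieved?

1750

Highest return per $ first: Legal 21 > Facilities 14 > Design 12 > Ops 8 > QA 7.
Give Legal 80 to hit its cap of 80 — 5 left.
Facilities: +5 (room for 75) → 5. Pool exhausted.
Total = 21×80 + 14×5 = 1750.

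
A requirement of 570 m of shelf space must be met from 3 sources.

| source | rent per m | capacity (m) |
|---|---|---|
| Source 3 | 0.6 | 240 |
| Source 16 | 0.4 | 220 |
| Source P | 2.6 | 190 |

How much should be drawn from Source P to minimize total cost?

110

Fill from the cheapest source first.
Source 16 at 0.4: take all 220 m ; 350 still needed.
Source 3 (0.6): use full 240 ; 110 m to go.
Take 110 from Source P at 2.6 to finish.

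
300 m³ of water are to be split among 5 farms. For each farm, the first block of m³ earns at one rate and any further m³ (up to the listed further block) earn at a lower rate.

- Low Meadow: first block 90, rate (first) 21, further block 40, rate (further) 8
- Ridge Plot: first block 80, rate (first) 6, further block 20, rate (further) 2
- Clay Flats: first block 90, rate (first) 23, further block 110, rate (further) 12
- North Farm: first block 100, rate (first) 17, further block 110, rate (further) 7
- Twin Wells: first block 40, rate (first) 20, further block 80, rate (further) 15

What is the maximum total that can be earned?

Treat each block as its own option and order by rate: Clay Flats/T1 23 > Low Meadow/T1 21 > Twin Wells/T1 20 > North Farm/T1 17 > Twin Wells/T2 15 > Clay Flats/T2 12 > Low Meadow/T2 8 > North Farm/T2 7 > Ridge Plot/T1 6 > Ridge Plot/T2 2.
Clay Flats T1 at 23: fill all 90 → 210 left.
Low Meadow/T1 (21): +90 → 120 left.
Twin Wells/T1 (20): +40 → 80 left.
North Farm/T1: +80 of 100 at 17; pool empty.
Total = 23×90 + 21×90 + 20×40 + 17×80 = 6120.

6120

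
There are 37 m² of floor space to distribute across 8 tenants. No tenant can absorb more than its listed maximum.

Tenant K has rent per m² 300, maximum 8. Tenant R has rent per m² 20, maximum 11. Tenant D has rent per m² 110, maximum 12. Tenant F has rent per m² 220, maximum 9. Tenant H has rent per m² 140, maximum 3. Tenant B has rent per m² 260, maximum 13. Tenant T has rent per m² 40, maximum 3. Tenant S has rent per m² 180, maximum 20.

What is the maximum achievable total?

9020

Rank by rent per m²: Tenant K 300 > Tenant B 260 > Tenant F 220 > Tenant S 180 > Tenant H 140 > Tenant D 110 > Tenant T 40 > Tenant R 20.
Tenant K: +8 to 8 (cap) ; 29 left.
Tenant B: +13 to 13 (cap) ; 16 left.
Tenant F takes 9 to reach its cap of 9 ; 7 left.
Tenant S: +7 (room for 20) → 7. Pool exhausted.
Total = 300×8 + 220×9 + 260×13 + 180×7 = 9020.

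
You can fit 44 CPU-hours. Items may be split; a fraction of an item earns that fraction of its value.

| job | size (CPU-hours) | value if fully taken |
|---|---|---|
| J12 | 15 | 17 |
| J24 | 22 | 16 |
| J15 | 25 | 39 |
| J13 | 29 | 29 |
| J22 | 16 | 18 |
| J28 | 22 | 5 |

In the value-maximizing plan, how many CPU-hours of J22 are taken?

Rank by value-to-size ratio: J15 39/25≈1.56, J12 17/15≈1.13, J22 18/16≈1.12, J13 29/29≈1, J24 16/22≈0.727, J28 5/22≈0.227.
All 25 CPU-hours of J15 fit (value 39) ; 19 remain.
All 15 CPU-hours of J12 fit (value 17) ; 4 remain.
Only 4 CPU-hours remain; take 4/16 of J22 for value 18×4/16 = 4.5.

4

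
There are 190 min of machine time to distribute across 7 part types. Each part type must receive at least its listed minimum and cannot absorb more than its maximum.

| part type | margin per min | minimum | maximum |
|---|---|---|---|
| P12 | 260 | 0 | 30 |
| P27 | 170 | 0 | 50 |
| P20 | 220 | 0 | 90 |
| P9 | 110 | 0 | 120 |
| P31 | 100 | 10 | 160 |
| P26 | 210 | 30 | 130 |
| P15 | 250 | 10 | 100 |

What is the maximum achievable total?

Meeting every minimum uses 0+0+0+0+10+30+10 = 50 min, leaving 140.
Highest margin per min first: P12 260 > P15 250 > P20 220 > P26 210 > P27 170 > P9 110 > P31 100.
P12: +30 to 30 (cap) — 110 left.
Give P15 90 more to hit its cap of 100 — 20 left.
Only 20 left; P20 takes them to reach 20.
Total = 260×30 + 220×20 + 100×10 + 210×30 + 250×100 = 44500.

44500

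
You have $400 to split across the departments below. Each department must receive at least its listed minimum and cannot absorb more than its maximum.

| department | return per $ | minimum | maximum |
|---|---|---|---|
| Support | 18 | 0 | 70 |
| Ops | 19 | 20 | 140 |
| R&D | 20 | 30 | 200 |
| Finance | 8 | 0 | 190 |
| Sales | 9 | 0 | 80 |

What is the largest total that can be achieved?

Meeting every minimum uses 0+20+30+0+0 = 50 $, leaving 350.
Order the departments by return per $: R&D 20 > Ops 19 > Support 18 > Sales 9 > Finance 8.
R&D: +170 to 200 (cap) — 180 left.
Ops takes 120 more to reach its cap of 140 — 60 left.
Support: +60 (room for 70) → 60. Pool exhausted.
Total = 18×60 + 19×140 + 20×200 = 7740.

7740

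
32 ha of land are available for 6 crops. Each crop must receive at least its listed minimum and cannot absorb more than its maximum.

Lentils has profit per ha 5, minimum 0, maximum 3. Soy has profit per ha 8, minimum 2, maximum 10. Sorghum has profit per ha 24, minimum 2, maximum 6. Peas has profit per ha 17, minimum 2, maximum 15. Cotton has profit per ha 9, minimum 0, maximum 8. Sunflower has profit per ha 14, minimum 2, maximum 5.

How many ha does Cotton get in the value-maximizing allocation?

Meeting every minimum uses 0+2+2+2+0+2 = 8 ha, leaving 24.
Highest profit per ha first: Sorghum 24 > Peas 17 > Sunflower 14 > Cotton 9 > Soy 8 > Lentils 5.
Sorghum takes 4 more to reach its cap of 6 → 20 left.
Give Peas 13 more to hit its cap of 15 → 7 left.
Sunflower takes 3 more to reach its cap of 5 → 4 left.
Cotton has room for 8 more but only 4 remain, so it gets 4.

4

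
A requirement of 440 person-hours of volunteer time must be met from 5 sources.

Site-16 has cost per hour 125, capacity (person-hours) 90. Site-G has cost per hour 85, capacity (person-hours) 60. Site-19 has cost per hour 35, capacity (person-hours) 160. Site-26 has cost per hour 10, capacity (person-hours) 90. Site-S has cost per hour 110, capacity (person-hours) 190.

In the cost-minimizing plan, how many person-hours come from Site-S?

Fill from the cheapest source first.
Take 90 from Site-26 at 10 → need 350 more.
Take 160 from Site-19 at 35 → need 190 more.
Site-G at 85: take all 60 person-hours → 130 still needed.
Take 130 from Site-S at 110 to finish.
Site-16: unused.

130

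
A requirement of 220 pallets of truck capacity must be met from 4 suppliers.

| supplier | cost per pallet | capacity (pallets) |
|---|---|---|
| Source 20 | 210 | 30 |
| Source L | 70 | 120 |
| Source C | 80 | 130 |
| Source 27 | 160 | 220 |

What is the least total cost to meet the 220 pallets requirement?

16400

Cheapest first:
Source L at 70: take all 120 pallets ; 100 still needed.
Source C at 80: take 100 of its 130 ; requirement met.
Source 27, Source 20: unused.
Cost = 120×70 + 100×80 = 16400.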